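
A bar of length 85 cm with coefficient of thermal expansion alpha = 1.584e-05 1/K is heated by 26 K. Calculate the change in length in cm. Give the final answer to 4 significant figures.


dL = L0 * alpha * dT
dL = 85 * 1.584e-05 * 26
dL = 0.03501 cm


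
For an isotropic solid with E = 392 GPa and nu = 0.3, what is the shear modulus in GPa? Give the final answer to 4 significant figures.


G = E / (2*(1+nu))
G = 392 / (2*(1+0.3))
G = 150.8 GPa


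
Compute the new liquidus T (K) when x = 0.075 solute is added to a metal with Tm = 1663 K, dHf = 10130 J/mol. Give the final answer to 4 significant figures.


dT = R*Tm^2*x / dHf
dT = 8.314 * 1663^2 * 0.075 / 10130
dT = 170.234 K
T_new = 1663 - 170.234 = 1493 K


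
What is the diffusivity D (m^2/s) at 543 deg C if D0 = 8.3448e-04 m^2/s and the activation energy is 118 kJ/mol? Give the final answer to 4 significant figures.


D = D0 * exp(-Qd / (R*T))
T = 816.15 K
D = 8.3448e-04 * exp(-118e3 / (8.314 * 816.15))
D = 2.339e-11 m^2/s


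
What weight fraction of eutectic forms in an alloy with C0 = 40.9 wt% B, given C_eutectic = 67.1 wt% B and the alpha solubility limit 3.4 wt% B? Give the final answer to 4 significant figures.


f_primary = (C_e - C0) / (C_e - C_alpha_max)
f_primary = (67.1 - 40.9) / (67.1 - 3.4)
f_primary = 0.411303
f_eutectic = 1 - 0.411303 = 0.5887


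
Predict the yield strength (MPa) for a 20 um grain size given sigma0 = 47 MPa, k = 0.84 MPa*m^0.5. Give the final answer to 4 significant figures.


sigma_y = sigma0 + k / sqrt(d)
d = 20 um = 2e-05 m
sigma_y = 47 + 0.84 / sqrt(2e-05)
sigma_y = 234.8 MPa


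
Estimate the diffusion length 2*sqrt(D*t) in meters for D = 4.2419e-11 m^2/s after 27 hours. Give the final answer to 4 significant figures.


t = 27 hr = 97200 s
Diffusion length = 2*sqrt(D*t)
= 2*sqrt(4.2419e-11 * 97200)
= 4.061e-03 m


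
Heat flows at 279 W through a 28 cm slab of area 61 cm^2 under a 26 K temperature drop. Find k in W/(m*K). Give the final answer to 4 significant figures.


k = Q*L / (A*dT)
L = 0.28 m, A = 6.1e-03 m^2
k = 279 * 0.28 / (6.1e-03 * 26)
k = 492.6 W/(m*K)


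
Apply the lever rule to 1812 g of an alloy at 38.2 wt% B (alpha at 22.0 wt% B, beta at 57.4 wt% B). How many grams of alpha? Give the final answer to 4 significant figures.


f_alpha = (C_beta - C0) / (C_beta - C_alpha)
f_alpha = (57.4 - 38.2) / (57.4 - 22.0) = 0.542373
m_alpha = f_alpha * m_total = 0.542373 * 1812 = 982.8 g


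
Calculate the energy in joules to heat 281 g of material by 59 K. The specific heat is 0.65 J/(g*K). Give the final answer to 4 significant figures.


Q = m * cp * dT
Q = 281 * 0.65 * 59
Q = 10780 J


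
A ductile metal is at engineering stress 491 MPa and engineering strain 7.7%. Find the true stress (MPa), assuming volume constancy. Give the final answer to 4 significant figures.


sigma_true = sigma_eng * (1 + epsilon_eng)
sigma_true = 491 * (1 + 0.077)
sigma_true = 528.8 MPa


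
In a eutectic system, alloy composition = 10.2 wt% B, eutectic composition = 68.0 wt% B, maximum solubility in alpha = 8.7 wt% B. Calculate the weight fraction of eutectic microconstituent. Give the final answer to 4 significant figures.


f_primary = (C_e - C0) / (C_e - C_alpha_max)
f_primary = (68.0 - 10.2) / (68.0 - 8.7)
f_primary = 0.974705
f_eutectic = 1 - 0.974705 = 0.0253


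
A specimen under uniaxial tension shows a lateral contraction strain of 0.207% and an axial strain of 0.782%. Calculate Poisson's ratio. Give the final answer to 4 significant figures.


nu = -epsilon_lat / epsilon_axial
Lateral strain is contraction (negative), so using magnitudes:
nu = 0.207 / 0.782
nu = 0.2647


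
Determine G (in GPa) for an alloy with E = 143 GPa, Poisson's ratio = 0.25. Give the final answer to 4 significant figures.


G = E / (2*(1+nu))
G = 143 / (2*(1+0.25))
G = 57.2 GPa


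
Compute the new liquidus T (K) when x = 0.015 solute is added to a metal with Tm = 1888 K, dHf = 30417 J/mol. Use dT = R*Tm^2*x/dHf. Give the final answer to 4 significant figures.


dT = R*Tm^2*x / dHf
dT = 8.314 * 1888^2 * 0.015 / 30417
dT = 14.6147 K
T_new = 1888 - 14.6147 = 1873 K


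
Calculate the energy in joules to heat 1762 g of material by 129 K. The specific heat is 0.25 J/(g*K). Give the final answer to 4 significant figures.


Q = m * cp * dT
Q = 1762 * 0.25 * 129
Q = 56820 J


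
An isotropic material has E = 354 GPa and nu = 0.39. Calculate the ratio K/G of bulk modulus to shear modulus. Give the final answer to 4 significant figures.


G = E / (2*(1+nu))
G = 354 / (2*(1+0.39)) = 127.338 GPa
K = E / (3*(1-2*nu))
K = 354 / (3*(1-2*0.39)) = 536.364 GPa
K/G = 536.364 / 127.338 = 4.212


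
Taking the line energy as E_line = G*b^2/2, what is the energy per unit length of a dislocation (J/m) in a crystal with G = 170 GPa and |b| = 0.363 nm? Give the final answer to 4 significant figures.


E = G*b^2/2
b = 0.363 nm = 3.63e-10 m
G = 170 GPa = 1.7e+11 Pa
E = 0.5 * 1.7e+11 * (3.63e-10)^2
E = 1.12e-08 J/m


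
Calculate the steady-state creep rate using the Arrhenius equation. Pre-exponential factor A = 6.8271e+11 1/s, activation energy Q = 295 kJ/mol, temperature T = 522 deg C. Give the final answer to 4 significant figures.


rate = A * exp(-Q / (R*T))
T = 522 + 273.15 = 795.15 K
rate = 6.8271e+11 * exp(-295e3 / (8.314 * 795.15))
rate = 2.848e-08 1/s


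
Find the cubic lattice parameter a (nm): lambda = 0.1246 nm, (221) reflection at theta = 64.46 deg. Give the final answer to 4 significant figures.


d = lambda / (2*sin(theta))
d = 0.1246 / (2*sin(64.46 deg))
d = 0.069047 nm
a = d * sqrt(h^2+k^2+l^2) = 0.069047 * sqrt(9)
a = 0.2071 nm


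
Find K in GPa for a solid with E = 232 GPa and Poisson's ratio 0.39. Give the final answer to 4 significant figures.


K = E / (3*(1-2*nu))
K = 232 / (3*(1-2*0.39))
K = 351.5 GPa


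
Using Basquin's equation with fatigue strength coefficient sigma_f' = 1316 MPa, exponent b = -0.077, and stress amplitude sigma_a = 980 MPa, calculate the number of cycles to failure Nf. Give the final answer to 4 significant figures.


sigma_a = sigma_f' * (2*Nf)^b
2*Nf = (sigma_a / sigma_f')^(1/b)
2*Nf = (980 / 1316)^(1/-0.077)
2*Nf = 45.9965
Nf = 23 cycles


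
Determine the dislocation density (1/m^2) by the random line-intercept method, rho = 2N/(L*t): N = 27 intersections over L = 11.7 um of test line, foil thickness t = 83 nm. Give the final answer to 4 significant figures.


rho = 2N / (L * t)
L = 11.7 um = 1.17e-05 m, t = 83 nm = 8.3e-08 m
rho = 2 * 27 / (1.17e-05 * 8.3e-08)
rho = 5.561e+13 1/m^2


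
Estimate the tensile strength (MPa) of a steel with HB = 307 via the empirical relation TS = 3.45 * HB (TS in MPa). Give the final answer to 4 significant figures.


TS (MPa) = 3.45 * HB
TS = 3.45 * 307
TS = 1059 MPa


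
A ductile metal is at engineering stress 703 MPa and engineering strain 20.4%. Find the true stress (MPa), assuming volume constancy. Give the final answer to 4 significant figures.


sigma_true = sigma_eng * (1 + epsilon_eng)
sigma_true = 703 * (1 + 0.204)
sigma_true = 846.4 MPa


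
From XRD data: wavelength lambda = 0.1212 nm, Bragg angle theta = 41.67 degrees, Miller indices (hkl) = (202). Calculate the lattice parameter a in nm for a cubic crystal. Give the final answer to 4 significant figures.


d = lambda / (2*sin(theta))
d = 0.1212 / (2*sin(41.67 deg))
d = 0.0911498 nm
a = d * sqrt(h^2+k^2+l^2) = 0.0911498 * sqrt(8)
a = 0.2578 nm


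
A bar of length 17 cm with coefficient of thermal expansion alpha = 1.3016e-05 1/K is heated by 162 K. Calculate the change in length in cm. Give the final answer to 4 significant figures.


dL = L0 * alpha * dT
dL = 17 * 1.3016e-05 * 162
dL = 0.03585 cm


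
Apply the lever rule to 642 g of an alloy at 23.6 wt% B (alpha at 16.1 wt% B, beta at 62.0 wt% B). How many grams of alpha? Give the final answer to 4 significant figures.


f_alpha = (C_beta - C0) / (C_beta - C_alpha)
f_alpha = (62.0 - 23.6) / (62.0 - 16.1) = 0.836601
m_alpha = f_alpha * m_total = 0.836601 * 642 = 537.1 g


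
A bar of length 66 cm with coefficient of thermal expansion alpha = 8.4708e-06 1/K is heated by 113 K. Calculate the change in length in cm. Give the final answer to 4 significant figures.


dL = L0 * alpha * dT
dL = 66 * 8.4708e-06 * 113
dL = 0.06318 cm


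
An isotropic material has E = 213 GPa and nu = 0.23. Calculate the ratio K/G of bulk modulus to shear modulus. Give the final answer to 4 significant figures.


G = E / (2*(1+nu))
G = 213 / (2*(1+0.23)) = 86.5854 GPa
K = E / (3*(1-2*nu))
K = 213 / (3*(1-2*0.23)) = 131.481 GPa
K/G = 131.481 / 86.5854 = 1.519


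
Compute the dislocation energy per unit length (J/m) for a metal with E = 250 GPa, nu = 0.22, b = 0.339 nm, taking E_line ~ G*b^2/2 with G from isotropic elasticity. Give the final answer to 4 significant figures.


Step 1: G = E / (2*(1+nu))
G = 250 / (2*(1+0.22)) = 102.459 GPa = 1.02459e+11 Pa
Step 2: E_line = G*b^2/2
b = 0.339 nm = 3.39e-10 m
E_line = 0.5 * 1.02459e+11 * (3.39e-10)^2 = 5.887e-09 J/m


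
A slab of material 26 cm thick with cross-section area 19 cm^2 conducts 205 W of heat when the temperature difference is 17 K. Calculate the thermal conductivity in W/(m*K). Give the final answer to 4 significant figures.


k = Q*L / (A*dT)
L = 0.26 m, A = 1.9e-03 m^2
k = 205 * 0.26 / (1.9e-03 * 17)
k = 1650 W/(m*K)


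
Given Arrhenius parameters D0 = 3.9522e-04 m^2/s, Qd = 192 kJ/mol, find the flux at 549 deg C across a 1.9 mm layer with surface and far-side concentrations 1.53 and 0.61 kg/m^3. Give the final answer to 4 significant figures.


Step 1: D = D0 * exp(-Qd/(R*T))
T = 549 + 273.15 = 822.15 K
D = 3.9522e-04 * exp(-192e3 / (8.314 * 822.15)) = 2.49938e-16 m^2/s
Step 2: J = D * (C1 - C2) / dx
J = 2.49938e-16 * (1.53 - 0.61) / 1.9e-03
J = 1.21e-13 kg/(m^2*s)


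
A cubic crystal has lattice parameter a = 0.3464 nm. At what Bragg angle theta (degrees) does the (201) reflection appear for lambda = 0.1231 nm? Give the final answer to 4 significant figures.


d = a / sqrt(h^2+k^2+l^2)
d = 0.3464 / sqrt(5) = 0.154915 nm
lambda = 2*d*sin(theta)  =>  sin(theta) = lambda / (2*d)
sin(theta) = 0.1231 / (2 * 0.154915) = 0.397315
theta = 23.41 deg


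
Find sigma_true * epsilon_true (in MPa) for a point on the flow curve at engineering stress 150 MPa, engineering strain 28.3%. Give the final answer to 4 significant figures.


sigma_true = sigma_eng * (1 + epsilon_eng)
sigma_true = 150 * (1 + 0.283) = 192.45 MPa
epsilon_true = ln(1 + epsilon_eng)
epsilon_true = ln(1 + 0.283) = 0.249201
sigma_true * epsilon_true = 192.45 * 0.249201 = 47.96 MPa


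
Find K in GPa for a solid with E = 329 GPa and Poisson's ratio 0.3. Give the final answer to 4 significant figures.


K = E / (3*(1-2*nu))
K = 329 / (3*(1-2*0.3))
K = 274.2 GPa


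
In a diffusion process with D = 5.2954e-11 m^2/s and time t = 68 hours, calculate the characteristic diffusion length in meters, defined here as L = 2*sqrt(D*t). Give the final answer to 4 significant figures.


t = 68 hr = 244800 s
Diffusion length = 2*sqrt(D*t)
= 2*sqrt(5.2954e-11 * 244800)
= 7.201e-03 m


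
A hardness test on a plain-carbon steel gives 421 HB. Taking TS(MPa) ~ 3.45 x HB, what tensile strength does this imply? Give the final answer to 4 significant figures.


TS (MPa) = 3.45 * HB
TS = 3.45 * 421
TS = 1452 MPa


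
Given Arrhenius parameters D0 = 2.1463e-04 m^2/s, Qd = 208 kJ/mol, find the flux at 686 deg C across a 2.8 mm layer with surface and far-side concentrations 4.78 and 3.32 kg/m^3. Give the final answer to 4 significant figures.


Step 1: D = D0 * exp(-Qd/(R*T))
T = 686 + 273.15 = 959.15 K
D = 2.1463e-04 * exp(-208e3 / (8.314 * 959.15)) = 1.00866e-15 m^2/s
Step 2: J = D * (C1 - C2) / dx
J = 1.00866e-15 * (4.78 - 3.32) / 2.8e-03
J = 5.259e-13 kg/(m^2*s)


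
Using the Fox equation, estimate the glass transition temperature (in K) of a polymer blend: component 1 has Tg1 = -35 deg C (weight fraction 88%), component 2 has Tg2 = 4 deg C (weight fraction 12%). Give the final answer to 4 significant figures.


1/Tg = w1/Tg1 + w2/Tg2 (in Kelvin)
Tg1 = 238.15 K, Tg2 = 277.15 K
1/Tg = 0.88/238.15 + 0.12/277.15
Tg = 242.2 K


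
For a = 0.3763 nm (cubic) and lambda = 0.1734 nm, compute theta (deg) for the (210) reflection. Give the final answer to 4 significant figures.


d = a / sqrt(h^2+k^2+l^2)
d = 0.3763 / sqrt(5) = 0.168286 nm
lambda = 2*d*sin(theta)  =>  sin(theta) = lambda / (2*d)
sin(theta) = 0.1734 / (2 * 0.168286) = 0.515193
theta = 31.01 deg


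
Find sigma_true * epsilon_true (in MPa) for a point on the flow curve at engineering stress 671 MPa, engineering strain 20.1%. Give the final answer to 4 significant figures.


sigma_true = sigma_eng * (1 + epsilon_eng)
sigma_true = 671 * (1 + 0.201) = 805.871 MPa
epsilon_true = ln(1 + epsilon_eng)
epsilon_true = ln(1 + 0.201) = 0.183155
sigma_true * epsilon_true = 805.871 * 0.183155 = 147.6 MPa


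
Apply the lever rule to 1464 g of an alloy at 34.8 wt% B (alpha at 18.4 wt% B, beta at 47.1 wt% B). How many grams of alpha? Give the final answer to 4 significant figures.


f_alpha = (C_beta - C0) / (C_beta - C_alpha)
f_alpha = (47.1 - 34.8) / (47.1 - 18.4) = 0.428571
m_alpha = f_alpha * m_total = 0.428571 * 1464 = 627.4 g


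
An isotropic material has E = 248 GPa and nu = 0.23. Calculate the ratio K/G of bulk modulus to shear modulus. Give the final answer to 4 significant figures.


G = E / (2*(1+nu))
G = 248 / (2*(1+0.23)) = 100.813 GPa
K = E / (3*(1-2*nu))
K = 248 / (3*(1-2*0.23)) = 153.086 GPa
K/G = 153.086 / 100.813 = 1.519


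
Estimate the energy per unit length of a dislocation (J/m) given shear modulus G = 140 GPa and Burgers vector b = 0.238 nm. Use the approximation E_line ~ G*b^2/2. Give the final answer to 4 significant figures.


E = G*b^2/2
b = 0.238 nm = 2.38e-10 m
G = 140 GPa = 1.4e+11 Pa
E = 0.5 * 1.4e+11 * (2.38e-10)^2
E = 3.965e-09 J/m


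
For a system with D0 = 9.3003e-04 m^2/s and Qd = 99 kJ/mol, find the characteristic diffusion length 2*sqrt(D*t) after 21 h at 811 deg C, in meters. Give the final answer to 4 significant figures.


Step 1: D = D0 * exp(-Qd/(R*T))
T = 1084.15 K
D = 9.3003e-04 * exp(-99e3 / (8.314 * 1084.15)) = 1.57935e-08 m^2/s
Step 2: L = 2*sqrt(D*t)
t = 21 h = 75600 s
L = 2*sqrt(1.57935e-08 * 75600) = 0.06911 m


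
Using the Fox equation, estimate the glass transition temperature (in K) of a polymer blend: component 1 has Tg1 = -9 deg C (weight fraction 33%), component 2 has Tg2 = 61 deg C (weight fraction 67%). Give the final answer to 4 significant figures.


1/Tg = w1/Tg1 + w2/Tg2 (in Kelvin)
Tg1 = 264.15 K, Tg2 = 334.15 K
1/Tg = 0.33/264.15 + 0.67/334.15
Tg = 307.3 K


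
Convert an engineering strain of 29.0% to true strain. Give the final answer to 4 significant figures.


epsilon_true = ln(1 + epsilon_eng)
epsilon_true = ln(1 + 0.29)
epsilon_true = 0.2546


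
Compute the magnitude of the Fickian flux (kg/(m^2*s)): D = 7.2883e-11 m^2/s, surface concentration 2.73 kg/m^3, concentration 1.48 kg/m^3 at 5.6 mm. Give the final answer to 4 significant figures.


J = -D * (dC/dx) = D * (C1 - C2) / dx
J = 7.2883e-11 * (2.73 - 1.48) / 5.6e-03
J = 1.627e-08 kg/(m^2*s)


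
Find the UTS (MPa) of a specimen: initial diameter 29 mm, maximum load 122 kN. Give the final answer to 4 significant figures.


A0 = pi*(d/2)^2 = pi*(29/2)^2 = 660.52 mm^2
UTS = F_max / A0 = 122*1000 / 660.52
UTS = 184.7 MPa


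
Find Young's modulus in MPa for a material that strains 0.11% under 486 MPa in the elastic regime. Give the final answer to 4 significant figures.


E = sigma / epsilon
epsilon = 0.11% = 1.1e-03
E = 486 / 1.1e-03
E = 441800 MPa


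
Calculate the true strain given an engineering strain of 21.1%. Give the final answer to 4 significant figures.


epsilon_true = ln(1 + epsilon_eng)
epsilon_true = ln(1 + 0.211)
epsilon_true = 0.1914


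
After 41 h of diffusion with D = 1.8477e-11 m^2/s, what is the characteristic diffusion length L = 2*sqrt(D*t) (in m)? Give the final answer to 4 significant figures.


t = 41 hr = 147600 s
Diffusion length = 2*sqrt(D*t)
= 2*sqrt(1.8477e-11 * 147600)
= 3.303e-03 m


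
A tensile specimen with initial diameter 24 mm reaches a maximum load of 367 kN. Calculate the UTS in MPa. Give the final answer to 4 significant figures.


A0 = pi*(d/2)^2 = pi*(24/2)^2 = 452.389 mm^2
UTS = F_max / A0 = 367*1000 / 452.389
UTS = 811.2 MPa


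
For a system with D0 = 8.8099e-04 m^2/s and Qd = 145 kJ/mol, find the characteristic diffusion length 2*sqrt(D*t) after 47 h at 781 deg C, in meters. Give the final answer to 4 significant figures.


Step 1: D = D0 * exp(-Qd/(R*T))
T = 1054.15 K
D = 8.8099e-04 * exp(-145e3 / (8.314 * 1054.15)) = 5.75114e-11 m^2/s
Step 2: L = 2*sqrt(D*t)
t = 47 h = 169200 s
L = 2*sqrt(5.75114e-11 * 169200) = 6.239e-03 m


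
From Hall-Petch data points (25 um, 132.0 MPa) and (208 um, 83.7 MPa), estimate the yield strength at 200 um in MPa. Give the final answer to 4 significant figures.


sigma_y = sigma0 + k / sqrt(d)
1/sqrt(d1) = 1/sqrt(2.5e-05) = 200;  1/sqrt(d2) = 69.3375
k = (sigma1 - sigma2) / (1/sqrt(d1) - 1/sqrt(d2)) = (132.0 - 83.7) / (200 - 69.3375) = 0.369655 MPa*m^0.5
sigma0 = sigma1 - k/sqrt(d1) = 132.0 - 0.369655*200 = 58.0691 MPa
sigma_y(d3) = 58.0691 + 0.369655 / sqrt(2e-04) = 84.21 MPa


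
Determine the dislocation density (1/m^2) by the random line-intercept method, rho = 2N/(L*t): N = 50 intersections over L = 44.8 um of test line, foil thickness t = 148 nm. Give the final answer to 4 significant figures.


rho = 2N / (L * t)
L = 44.8 um = 4.48e-05 m, t = 148 nm = 1.48e-07 m
rho = 2 * 50 / (4.48e-05 * 1.48e-07)
rho = 1.508e+13 1/m^2


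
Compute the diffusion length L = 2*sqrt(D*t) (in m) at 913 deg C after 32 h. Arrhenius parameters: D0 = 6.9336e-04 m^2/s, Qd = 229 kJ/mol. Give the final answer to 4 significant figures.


Step 1: D = D0 * exp(-Qd/(R*T))
T = 1186.15 K
D = 6.9336e-04 * exp(-229e3 / (8.314 * 1186.15)) = 5.70285e-14 m^2/s
Step 2: L = 2*sqrt(D*t)
t = 32 h = 115200 s
L = 2*sqrt(5.70285e-14 * 115200) = 1.621e-04 m


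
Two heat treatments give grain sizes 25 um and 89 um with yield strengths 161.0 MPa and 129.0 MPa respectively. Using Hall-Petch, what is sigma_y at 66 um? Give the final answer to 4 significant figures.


sigma_y = sigma0 + k / sqrt(d)
1/sqrt(d1) = 1/sqrt(2.5e-05) = 200;  1/sqrt(d2) = 106
k = (sigma1 - sigma2) / (1/sqrt(d1) - 1/sqrt(d2)) = (161.0 - 129.0) / (200 - 106) = 0.340425 MPa*m^0.5
sigma0 = sigma1 - k/sqrt(d1) = 161.0 - 0.340425*200 = 92.915 MPa
sigma_y(d3) = 92.915 + 0.340425 / sqrt(6.6e-05) = 134.8 MPa


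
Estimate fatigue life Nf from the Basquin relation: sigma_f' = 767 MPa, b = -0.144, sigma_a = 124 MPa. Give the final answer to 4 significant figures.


sigma_a = sigma_f' * (2*Nf)^b
2*Nf = (sigma_a / sigma_f')^(1/b)
2*Nf = (124 / 767)^(1/-0.144)
2*Nf = 313077
Nf = 156500 cycles


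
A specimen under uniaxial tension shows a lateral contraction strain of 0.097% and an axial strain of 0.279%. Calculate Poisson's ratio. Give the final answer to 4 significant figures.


nu = -epsilon_lat / epsilon_axial
Lateral strain is contraction (negative), so using magnitudes:
nu = 0.097 / 0.279
nu = 0.3477


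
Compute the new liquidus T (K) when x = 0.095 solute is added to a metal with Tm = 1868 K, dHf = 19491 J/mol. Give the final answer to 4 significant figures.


dT = R*Tm^2*x / dHf
dT = 8.314 * 1868^2 * 0.095 / 19491
dT = 141.401 K
T_new = 1868 - 141.401 = 1727 K


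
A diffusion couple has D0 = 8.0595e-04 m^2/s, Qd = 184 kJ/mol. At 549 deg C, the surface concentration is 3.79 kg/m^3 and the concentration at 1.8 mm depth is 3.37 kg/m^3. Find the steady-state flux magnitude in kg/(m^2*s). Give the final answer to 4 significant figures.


Step 1: D = D0 * exp(-Qd/(R*T))
T = 549 + 273.15 = 822.15 K
D = 8.0595e-04 * exp(-184e3 / (8.314 * 822.15)) = 1.64283e-15 m^2/s
Step 2: J = D * (C1 - C2) / dx
J = 1.64283e-15 * (3.79 - 3.37) / 1.8e-03
J = 3.833e-13 kg/(m^2*s)


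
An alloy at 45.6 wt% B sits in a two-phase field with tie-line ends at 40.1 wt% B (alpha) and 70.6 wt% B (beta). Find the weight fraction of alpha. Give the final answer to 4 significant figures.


f_alpha = (C_beta - C0) / (C_beta - C_alpha)
f_alpha = (70.6 - 45.6) / (70.6 - 40.1)
f_alpha = 0.8197


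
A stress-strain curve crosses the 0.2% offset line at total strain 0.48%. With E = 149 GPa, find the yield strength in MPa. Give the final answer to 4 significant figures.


Offset strain = 0.002
Elastic strain at yield = total_strain - offset = 4.8e-03 - 0.002 = 2.8e-03
sigma_y = E * elastic_strain = 149000 * 2.8e-03
sigma_y = 417.2 MPa


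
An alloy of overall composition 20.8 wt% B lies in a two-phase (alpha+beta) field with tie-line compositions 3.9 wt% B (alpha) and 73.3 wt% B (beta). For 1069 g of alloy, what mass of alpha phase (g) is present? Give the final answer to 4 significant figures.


f_alpha = (C_beta - C0) / (C_beta - C_alpha)
f_alpha = (73.3 - 20.8) / (73.3 - 3.9) = 0.756484
m_alpha = f_alpha * m_total = 0.756484 * 1069 = 808.7 g


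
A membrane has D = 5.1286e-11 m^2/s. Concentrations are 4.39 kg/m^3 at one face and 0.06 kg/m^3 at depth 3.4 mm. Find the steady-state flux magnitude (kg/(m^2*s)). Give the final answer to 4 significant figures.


J = -D * (dC/dx) = D * (C1 - C2) / dx
J = 5.1286e-11 * (4.39 - 0.06) / 3.4e-03
J = 6.531e-08 kg/(m^2*s)


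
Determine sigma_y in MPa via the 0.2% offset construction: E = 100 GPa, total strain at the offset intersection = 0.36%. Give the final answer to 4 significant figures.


Offset strain = 0.002
Elastic strain at yield = total_strain - offset = 3.6e-03 - 0.002 = 1.6e-03
sigma_y = E * elastic_strain = 100000 * 1.6e-03
sigma_y = 160 MPa


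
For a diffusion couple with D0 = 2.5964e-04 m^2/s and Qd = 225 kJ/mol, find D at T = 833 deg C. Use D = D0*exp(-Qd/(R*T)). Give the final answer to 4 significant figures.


D = D0 * exp(-Qd / (R*T))
T = 1106.15 K
D = 2.5964e-04 * exp(-225e3 / (8.314 * 1106.15))
D = 6.152e-15 m^2/s


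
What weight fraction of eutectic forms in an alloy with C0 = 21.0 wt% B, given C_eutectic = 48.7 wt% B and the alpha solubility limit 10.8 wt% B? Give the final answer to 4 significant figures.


f_primary = (C_e - C0) / (C_e - C_alpha_max)
f_primary = (48.7 - 21.0) / (48.7 - 10.8)
f_primary = 0.730871
f_eutectic = 1 - 0.730871 = 0.2691


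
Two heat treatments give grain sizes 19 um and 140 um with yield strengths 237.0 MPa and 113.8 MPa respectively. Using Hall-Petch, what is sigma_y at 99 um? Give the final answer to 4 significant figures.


sigma_y = sigma0 + k / sqrt(d)
1/sqrt(d1) = 1/sqrt(1.9e-05) = 229.416;  1/sqrt(d2) = 84.5154
k = (sigma1 - sigma2) / (1/sqrt(d1) - 1/sqrt(d2)) = (237.0 - 113.8) / (229.416 - 84.5154) = 0.85024 MPa*m^0.5
sigma0 = sigma1 - k/sqrt(d1) = 237.0 - 0.85024*229.416 = 41.9416 MPa
sigma_y(d3) = 41.9416 + 0.85024 / sqrt(9.9e-05) = 127.4 MPa


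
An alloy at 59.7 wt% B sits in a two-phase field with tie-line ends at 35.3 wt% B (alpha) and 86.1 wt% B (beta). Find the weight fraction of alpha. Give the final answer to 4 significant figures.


f_alpha = (C_beta - C0) / (C_beta - C_alpha)
f_alpha = (86.1 - 59.7) / (86.1 - 35.3)
f_alpha = 0.5197


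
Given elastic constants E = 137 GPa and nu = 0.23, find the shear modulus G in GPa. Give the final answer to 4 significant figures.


G = E / (2*(1+nu))
G = 137 / (2*(1+0.23))
G = 55.69 GPa


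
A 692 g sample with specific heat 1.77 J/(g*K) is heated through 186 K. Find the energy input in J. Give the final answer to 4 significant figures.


Q = m * cp * dT
Q = 692 * 1.77 * 186
Q = 227800 J


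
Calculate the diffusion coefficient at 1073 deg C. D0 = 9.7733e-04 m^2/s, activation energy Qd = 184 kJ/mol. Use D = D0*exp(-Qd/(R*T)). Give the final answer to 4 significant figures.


D = D0 * exp(-Qd / (R*T))
T = 1346.15 K
D = 9.7733e-04 * exp(-184e3 / (8.314 * 1346.15))
D = 7.08e-11 m^2/s


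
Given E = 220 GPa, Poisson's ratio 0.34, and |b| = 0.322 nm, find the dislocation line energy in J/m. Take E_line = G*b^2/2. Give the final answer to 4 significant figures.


Step 1: G = E / (2*(1+nu))
G = 220 / (2*(1+0.34)) = 82.0896 GPa = 8.20896e+10 Pa
Step 2: E_line = G*b^2/2
b = 0.322 nm = 3.22e-10 m
E_line = 0.5 * 8.20896e+10 * (3.22e-10)^2 = 4.256e-09 J/m


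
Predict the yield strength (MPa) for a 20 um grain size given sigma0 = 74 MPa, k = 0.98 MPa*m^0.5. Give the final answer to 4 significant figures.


sigma_y = sigma0 + k / sqrt(d)
d = 20 um = 2e-05 m
sigma_y = 74 + 0.98 / sqrt(2e-05)
sigma_y = 293.1 MPa


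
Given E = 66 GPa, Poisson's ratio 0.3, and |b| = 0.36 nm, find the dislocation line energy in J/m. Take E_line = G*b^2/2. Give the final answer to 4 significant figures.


Step 1: G = E / (2*(1+nu))
G = 66 / (2*(1+0.3)) = 25.3846 GPa = 2.53846e+10 Pa
Step 2: E_line = G*b^2/2
b = 0.36 nm = 3.6e-10 m
E_line = 0.5 * 2.53846e+10 * (3.6e-10)^2 = 1.645e-09 J/m


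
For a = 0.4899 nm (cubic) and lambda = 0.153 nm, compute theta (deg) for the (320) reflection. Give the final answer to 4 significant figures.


d = a / sqrt(h^2+k^2+l^2)
d = 0.4899 / sqrt(13) = 0.135874 nm
lambda = 2*d*sin(theta)  =>  sin(theta) = lambda / (2*d)
sin(theta) = 0.153 / (2 * 0.135874) = 0.563022
theta = 34.27 deg


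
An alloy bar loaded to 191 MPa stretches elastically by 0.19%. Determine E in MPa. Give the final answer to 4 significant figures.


E = sigma / epsilon
epsilon = 0.19% = 1.9e-03
E = 191 / 1.9e-03
E = 100500 MPa


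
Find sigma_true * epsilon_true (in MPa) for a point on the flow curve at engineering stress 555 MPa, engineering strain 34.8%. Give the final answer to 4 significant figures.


sigma_true = sigma_eng * (1 + epsilon_eng)
sigma_true = 555 * (1 + 0.348) = 748.14 MPa
epsilon_true = ln(1 + epsilon_eng)
epsilon_true = ln(1 + 0.348) = 0.298622
sigma_true * epsilon_true = 748.14 * 0.298622 = 223.4 MPa


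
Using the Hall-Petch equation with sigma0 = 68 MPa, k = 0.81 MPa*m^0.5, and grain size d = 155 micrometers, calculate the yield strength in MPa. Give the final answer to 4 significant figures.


sigma_y = sigma0 + k / sqrt(d)
d = 155 um = 1.55e-04 m
sigma_y = 68 + 0.81 / sqrt(1.55e-04)
sigma_y = 133.1 MPa


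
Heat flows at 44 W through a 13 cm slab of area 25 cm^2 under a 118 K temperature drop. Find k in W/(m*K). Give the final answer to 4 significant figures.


k = Q*L / (A*dT)
L = 0.13 m, A = 2.5e-03 m^2
k = 44 * 0.13 / (2.5e-03 * 118)
k = 19.39 W/(m*K)


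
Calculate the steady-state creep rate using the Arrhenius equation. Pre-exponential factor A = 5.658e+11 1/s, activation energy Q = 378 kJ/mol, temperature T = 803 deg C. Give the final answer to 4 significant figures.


rate = A * exp(-Q / (R*T))
T = 803 + 273.15 = 1076.15 K
rate = 5.658e+11 * exp(-378e3 / (8.314 * 1076.15))
rate = 2.538e-07 1/s


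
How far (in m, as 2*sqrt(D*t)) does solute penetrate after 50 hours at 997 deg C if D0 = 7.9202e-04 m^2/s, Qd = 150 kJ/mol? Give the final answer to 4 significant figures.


Step 1: D = D0 * exp(-Qd/(R*T))
T = 1270.15 K
D = 7.9202e-04 * exp(-150e3 / (8.314 * 1270.15)) = 5.3678e-10 m^2/s
Step 2: L = 2*sqrt(D*t)
t = 50 h = 180000 s
L = 2*sqrt(5.3678e-10 * 180000) = 0.01966 m


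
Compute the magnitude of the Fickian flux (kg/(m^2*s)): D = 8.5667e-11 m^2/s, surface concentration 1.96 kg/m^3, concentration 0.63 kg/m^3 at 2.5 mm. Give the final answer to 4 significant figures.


J = -D * (dC/dx) = D * (C1 - C2) / dx
J = 8.5667e-11 * (1.96 - 0.63) / 2.5e-03
J = 4.557e-08 kg/(m^2*s)


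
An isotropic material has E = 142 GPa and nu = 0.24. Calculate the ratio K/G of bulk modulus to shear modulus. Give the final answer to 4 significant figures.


G = E / (2*(1+nu))
G = 142 / (2*(1+0.24)) = 57.2581 GPa
K = E / (3*(1-2*nu))
K = 142 / (3*(1-2*0.24)) = 91.0256 GPa
K/G = 91.0256 / 57.2581 = 1.59


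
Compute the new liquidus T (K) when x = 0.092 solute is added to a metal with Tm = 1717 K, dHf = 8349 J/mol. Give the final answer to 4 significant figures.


dT = R*Tm^2*x / dHf
dT = 8.314 * 1717^2 * 0.092 / 8349
dT = 270.087 K
T_new = 1717 - 270.087 = 1447 K


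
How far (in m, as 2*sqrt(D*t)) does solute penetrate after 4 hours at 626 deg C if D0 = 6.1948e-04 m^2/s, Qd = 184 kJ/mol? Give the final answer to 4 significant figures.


Step 1: D = D0 * exp(-Qd/(R*T))
T = 899.15 K
D = 6.1948e-04 * exp(-184e3 / (8.314 * 899.15)) = 1.26609e-14 m^2/s
Step 2: L = 2*sqrt(D*t)
t = 4 h = 14400 s
L = 2*sqrt(1.26609e-14 * 14400) = 2.7e-05 m


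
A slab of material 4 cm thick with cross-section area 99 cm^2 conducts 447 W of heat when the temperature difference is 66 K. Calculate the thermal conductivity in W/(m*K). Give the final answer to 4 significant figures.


k = Q*L / (A*dT)
L = 0.04 m, A = 9.9e-03 m^2
k = 447 * 0.04 / (9.9e-03 * 66)
k = 27.36 W/(m*K)


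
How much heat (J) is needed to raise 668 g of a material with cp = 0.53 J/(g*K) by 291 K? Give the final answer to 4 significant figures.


Q = m * cp * dT
Q = 668 * 0.53 * 291
Q = 103000 J


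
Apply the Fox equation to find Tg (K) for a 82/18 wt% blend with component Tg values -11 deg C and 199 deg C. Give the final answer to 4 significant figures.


1/Tg = w1/Tg1 + w2/Tg2 (in Kelvin)
Tg1 = 262.15 K, Tg2 = 472.15 K
1/Tg = 0.82/262.15 + 0.18/472.15
Tg = 285 K


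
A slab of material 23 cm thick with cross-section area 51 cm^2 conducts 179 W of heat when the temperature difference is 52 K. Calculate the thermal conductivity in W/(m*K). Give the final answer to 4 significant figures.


k = Q*L / (A*dT)
L = 0.23 m, A = 5.1e-03 m^2
k = 179 * 0.23 / (5.1e-03 * 52)
k = 155.2 W/(m*K)


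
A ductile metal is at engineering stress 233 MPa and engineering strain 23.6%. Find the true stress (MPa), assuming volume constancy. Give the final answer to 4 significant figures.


sigma_true = sigma_eng * (1 + epsilon_eng)
sigma_true = 233 * (1 + 0.236)
sigma_true = 288 MPa


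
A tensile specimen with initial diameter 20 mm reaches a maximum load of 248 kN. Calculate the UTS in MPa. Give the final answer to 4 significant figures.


A0 = pi*(d/2)^2 = pi*(20/2)^2 = 314.159 mm^2
UTS = F_max / A0 = 248*1000 / 314.159
UTS = 789.4 MPa


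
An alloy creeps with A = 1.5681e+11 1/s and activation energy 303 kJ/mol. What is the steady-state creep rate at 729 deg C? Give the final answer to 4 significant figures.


rate = A * exp(-Q / (R*T))
T = 729 + 273.15 = 1002.15 K
rate = 1.5681e+11 * exp(-303e3 / (8.314 * 1002.15))
rate = 2.522e-05 1/s


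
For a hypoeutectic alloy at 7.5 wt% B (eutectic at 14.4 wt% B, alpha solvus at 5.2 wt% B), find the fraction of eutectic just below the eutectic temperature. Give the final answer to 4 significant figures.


f_primary = (C_e - C0) / (C_e - C_alpha_max)
f_primary = (14.4 - 7.5) / (14.4 - 5.2)
f_primary = 0.75
f_eutectic = 1 - 0.75 = 0.25


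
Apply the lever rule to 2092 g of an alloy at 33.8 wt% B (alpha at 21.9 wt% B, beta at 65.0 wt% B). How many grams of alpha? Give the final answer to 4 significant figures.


f_alpha = (C_beta - C0) / (C_beta - C_alpha)
f_alpha = (65.0 - 33.8) / (65.0 - 21.9) = 0.723898
m_alpha = f_alpha * m_total = 0.723898 * 2092 = 1514 g


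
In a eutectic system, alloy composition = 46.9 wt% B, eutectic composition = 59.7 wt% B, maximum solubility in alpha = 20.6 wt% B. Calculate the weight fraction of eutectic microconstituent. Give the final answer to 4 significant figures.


f_primary = (C_e - C0) / (C_e - C_alpha_max)
f_primary = (59.7 - 46.9) / (59.7 - 20.6)
f_primary = 0.327366
f_eutectic = 1 - 0.327366 = 0.6726


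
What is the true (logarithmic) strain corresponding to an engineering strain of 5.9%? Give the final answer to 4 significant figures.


epsilon_true = ln(1 + epsilon_eng)
epsilon_true = ln(1 + 0.059)
epsilon_true = 0.05733


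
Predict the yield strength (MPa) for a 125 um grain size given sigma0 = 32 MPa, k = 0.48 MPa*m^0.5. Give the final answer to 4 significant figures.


sigma_y = sigma0 + k / sqrt(d)
d = 125 um = 1.25e-04 m
sigma_y = 32 + 0.48 / sqrt(1.25e-04)
sigma_y = 74.93 MPa


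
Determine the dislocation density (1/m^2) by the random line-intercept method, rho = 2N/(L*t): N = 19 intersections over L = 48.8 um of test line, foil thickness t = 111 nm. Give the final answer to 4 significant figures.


rho = 2N / (L * t)
L = 48.8 um = 4.88e-05 m, t = 111 nm = 1.11e-07 m
rho = 2 * 19 / (4.88e-05 * 1.11e-07)
rho = 7.015e+12 1/m^2


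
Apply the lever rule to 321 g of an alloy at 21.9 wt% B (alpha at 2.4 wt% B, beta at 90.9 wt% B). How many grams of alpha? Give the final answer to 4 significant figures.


f_alpha = (C_beta - C0) / (C_beta - C_alpha)
f_alpha = (90.9 - 21.9) / (90.9 - 2.4) = 0.779661
m_alpha = f_alpha * m_total = 0.779661 * 321 = 250.3 g


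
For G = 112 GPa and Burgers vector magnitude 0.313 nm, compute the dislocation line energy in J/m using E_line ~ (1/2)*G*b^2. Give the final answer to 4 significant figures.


E = G*b^2/2
b = 0.313 nm = 3.13e-10 m
G = 112 GPa = 1.12e+11 Pa
E = 0.5 * 1.12e+11 * (3.13e-10)^2
E = 5.486e-09 J/m


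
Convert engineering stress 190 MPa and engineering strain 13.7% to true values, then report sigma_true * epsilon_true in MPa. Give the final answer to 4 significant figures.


sigma_true = sigma_eng * (1 + epsilon_eng)
sigma_true = 190 * (1 + 0.137) = 216.03 MPa
epsilon_true = ln(1 + epsilon_eng)
epsilon_true = ln(1 + 0.137) = 0.128393
sigma_true * epsilon_true = 216.03 * 0.128393 = 27.74 MPa


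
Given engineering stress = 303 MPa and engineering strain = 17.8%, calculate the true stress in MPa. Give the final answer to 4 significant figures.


sigma_true = sigma_eng * (1 + epsilon_eng)
sigma_true = 303 * (1 + 0.178)
sigma_true = 356.9 MPa


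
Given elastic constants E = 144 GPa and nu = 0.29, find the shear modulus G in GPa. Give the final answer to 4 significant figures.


G = E / (2*(1+nu))
G = 144 / (2*(1+0.29))
G = 55.81 GPa


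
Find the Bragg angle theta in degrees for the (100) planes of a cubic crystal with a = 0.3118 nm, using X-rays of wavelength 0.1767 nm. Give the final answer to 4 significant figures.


d = a / sqrt(h^2+k^2+l^2)
d = 0.3118 / sqrt(1) = 0.3118 nm
lambda = 2*d*sin(theta)  =>  sin(theta) = lambda / (2*d)
sin(theta) = 0.1767 / (2 * 0.3118) = 0.283355
theta = 16.46 deg


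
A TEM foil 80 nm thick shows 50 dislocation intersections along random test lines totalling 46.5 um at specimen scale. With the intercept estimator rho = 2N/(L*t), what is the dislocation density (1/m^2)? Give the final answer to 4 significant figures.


rho = 2N / (L * t)
L = 46.5 um = 4.65e-05 m, t = 80 nm = 8e-08 m
rho = 2 * 50 / (4.65e-05 * 8e-08)
rho = 2.688e+13 1/m^2


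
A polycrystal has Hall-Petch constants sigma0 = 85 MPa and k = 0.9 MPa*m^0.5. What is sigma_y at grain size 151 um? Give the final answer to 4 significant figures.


sigma_y = sigma0 + k / sqrt(d)
d = 151 um = 1.51e-04 m
sigma_y = 85 + 0.9 / sqrt(1.51e-04)
sigma_y = 158.2 MPa


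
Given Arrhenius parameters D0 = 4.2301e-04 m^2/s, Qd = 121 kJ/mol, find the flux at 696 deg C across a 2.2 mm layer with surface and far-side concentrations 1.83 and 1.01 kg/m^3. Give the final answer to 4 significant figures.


Step 1: D = D0 * exp(-Qd/(R*T))
T = 696 + 273.15 = 969.15 K
D = 4.2301e-04 * exp(-121e3 / (8.314 * 969.15)) = 1.27213e-10 m^2/s
Step 2: J = D * (C1 - C2) / dx
J = 1.27213e-10 * (1.83 - 1.01) / 2.2e-03
J = 4.742e-08 kg/(m^2*s)


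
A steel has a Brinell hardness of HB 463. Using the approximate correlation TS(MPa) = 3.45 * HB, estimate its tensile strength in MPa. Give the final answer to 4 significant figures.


TS (MPa) = 3.45 * HB
TS = 3.45 * 463
TS = 1597 MPa


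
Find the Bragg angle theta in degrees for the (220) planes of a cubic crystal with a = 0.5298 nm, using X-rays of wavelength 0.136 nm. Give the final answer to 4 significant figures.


d = a / sqrt(h^2+k^2+l^2)
d = 0.5298 / sqrt(8) = 0.187313 nm
lambda = 2*d*sin(theta)  =>  sin(theta) = lambda / (2*d)
sin(theta) = 0.136 / (2 * 0.187313) = 0.36303
theta = 21.29 deg


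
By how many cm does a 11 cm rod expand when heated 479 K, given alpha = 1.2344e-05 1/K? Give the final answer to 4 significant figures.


dL = L0 * alpha * dT
dL = 11 * 1.2344e-05 * 479
dL = 0.06504 cm


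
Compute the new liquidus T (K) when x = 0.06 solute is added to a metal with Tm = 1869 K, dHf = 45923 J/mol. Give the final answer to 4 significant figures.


dT = R*Tm^2*x / dHf
dT = 8.314 * 1869^2 * 0.06 / 45923
dT = 37.9446 K
T_new = 1869 - 37.9446 = 1831 K


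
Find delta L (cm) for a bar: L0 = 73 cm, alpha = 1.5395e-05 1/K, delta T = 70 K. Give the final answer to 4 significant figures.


dL = L0 * alpha * dT
dL = 73 * 1.5395e-05 * 70
dL = 0.07867 cm


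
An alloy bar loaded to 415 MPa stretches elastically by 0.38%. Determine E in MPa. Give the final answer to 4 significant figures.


E = sigma / epsilon
epsilon = 0.38% = 3.8e-03
E = 415 / 3.8e-03
E = 109200 MPa


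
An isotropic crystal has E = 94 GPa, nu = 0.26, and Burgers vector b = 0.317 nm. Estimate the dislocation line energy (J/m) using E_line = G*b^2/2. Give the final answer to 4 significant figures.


Step 1: G = E / (2*(1+nu))
G = 94 / (2*(1+0.26)) = 37.3016 GPa = 3.73016e+10 Pa
Step 2: E_line = G*b^2/2
b = 0.317 nm = 3.17e-10 m
E_line = 0.5 * 3.73016e+10 * (3.17e-10)^2 = 1.874e-09 J/m


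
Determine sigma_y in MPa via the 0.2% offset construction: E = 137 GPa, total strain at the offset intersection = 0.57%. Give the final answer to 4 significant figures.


Offset strain = 0.002
Elastic strain at yield = total_strain - offset = 5.7e-03 - 0.002 = 3.7e-03
sigma_y = E * elastic_strain = 137000 * 3.7e-03
sigma_y = 506.9 MPa


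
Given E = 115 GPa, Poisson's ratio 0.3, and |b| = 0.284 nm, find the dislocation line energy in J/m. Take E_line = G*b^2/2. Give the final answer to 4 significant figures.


Step 1: G = E / (2*(1+nu))
G = 115 / (2*(1+0.3)) = 44.2308 GPa = 4.42308e+10 Pa
Step 2: E_line = G*b^2/2
b = 0.284 nm = 2.84e-10 m
E_line = 0.5 * 4.42308e+10 * (2.84e-10)^2 = 1.784e-09 J/m


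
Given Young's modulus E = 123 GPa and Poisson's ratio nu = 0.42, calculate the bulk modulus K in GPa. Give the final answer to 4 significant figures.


K = E / (3*(1-2*nu))
K = 123 / (3*(1-2*0.42))
K = 256.3 GPa


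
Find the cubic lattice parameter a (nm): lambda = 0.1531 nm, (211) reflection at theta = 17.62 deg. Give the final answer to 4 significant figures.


d = lambda / (2*sin(theta))
d = 0.1531 / (2*sin(17.62 deg))
d = 0.252888 nm
a = d * sqrt(h^2+k^2+l^2) = 0.252888 * sqrt(6)
a = 0.6194 nm


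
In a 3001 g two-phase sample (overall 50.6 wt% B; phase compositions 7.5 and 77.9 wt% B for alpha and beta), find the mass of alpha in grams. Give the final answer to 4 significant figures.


f_alpha = (C_beta - C0) / (C_beta - C_alpha)
f_alpha = (77.9 - 50.6) / (77.9 - 7.5) = 0.387784
m_alpha = f_alpha * m_total = 0.387784 * 3001 = 1164 g


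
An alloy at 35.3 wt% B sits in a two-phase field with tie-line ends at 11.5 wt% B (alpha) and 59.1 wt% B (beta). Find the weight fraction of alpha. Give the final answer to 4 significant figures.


f_alpha = (C_beta - C0) / (C_beta - C_alpha)
f_alpha = (59.1 - 35.3) / (59.1 - 11.5)
f_alpha = 0.5


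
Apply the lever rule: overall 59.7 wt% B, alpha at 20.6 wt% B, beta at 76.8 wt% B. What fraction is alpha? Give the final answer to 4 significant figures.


f_alpha = (C_beta - C0) / (C_beta - C_alpha)
f_alpha = (76.8 - 59.7) / (76.8 - 20.6)
f_alpha = 0.3043


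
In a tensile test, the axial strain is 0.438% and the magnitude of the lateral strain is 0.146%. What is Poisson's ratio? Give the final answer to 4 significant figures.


nu = -epsilon_lat / epsilon_axial
Lateral strain is contraction (negative), so using magnitudes:
nu = 0.146 / 0.438
nu = 0.3333
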